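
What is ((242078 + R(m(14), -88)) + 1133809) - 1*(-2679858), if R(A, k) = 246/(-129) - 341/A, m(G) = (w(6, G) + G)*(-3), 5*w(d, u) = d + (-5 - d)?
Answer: 6801495830/1677 ≈ 4.0558e+6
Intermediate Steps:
w(d, u) = -1 (w(d, u) = (d + (-5 - d))/5 = (⅕)*(-5) = -1)
m(G) = 3 - 3*G (m(G) = (-1 + G)*(-3) = 3 - 3*G)
R(A, k) = -82/43 - 341/A (R(A, k) = 246*(-1/129) - 341/A = -82/43 - 341/A)
((242078 + R(m(14), -88)) + 1133809) - 1*(-2679858) = ((242078 + (-82/43 - 341/(3 - 3*14))) + 1133809) - 1*(-2679858) = ((242078 + (-82/43 - 341/(3 - 42))) + 1133809) + 2679858 = ((242078 + (-82/43 - 341/(-39))) + 1133809) + 2679858 = ((242078 + (-82/43 - 341*(-1/39))) + 1133809) + 2679858 = ((242078 + (-82/43 + 341/39)) + 1133809) + 2679858 = ((242078 + 11465/1677) + 1133809) + 2679858 = (405976271/1677 + 1133809) + 2679858 = 2307373964/1677 + 2679858 = 6801495830/1677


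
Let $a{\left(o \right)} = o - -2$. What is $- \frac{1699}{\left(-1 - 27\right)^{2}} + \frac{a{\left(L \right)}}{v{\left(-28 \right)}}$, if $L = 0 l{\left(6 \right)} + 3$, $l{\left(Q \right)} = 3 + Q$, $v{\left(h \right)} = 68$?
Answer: $- \frac{27903}{13328} \approx -2.0936$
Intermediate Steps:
$L = 3$ ($L = 0 \left(3 + 6\right) + 3 = 0 \cdot 9 + 3 = 0 + 3 = 3$)
$a{\left(o \right)} = 2 + o$ ($a{\left(o \right)} = o + 2 = 2 + o$)
$- \frac{1699}{\left(-1 - 27\right)^{2}} + \frac{a{\left(L \right)}}{v{\left(-28 \right)}} = - \frac{1699}{\left(-1 - 27\right)^{2}} + \frac{2 + 3}{68} = - \frac{1699}{\left(-28\right)^{2}} + 5 \cdot \frac{1}{68} = - \frac{1699}{784} + \frac{5}{68} = - \frac{27903}{13328}$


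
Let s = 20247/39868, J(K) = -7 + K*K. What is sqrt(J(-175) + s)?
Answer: sqrt(12166703653857)/19934 ≈ 174.98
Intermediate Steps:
J(K) = -7 + K**2
s = 20247/39868 (s = 20247*(1/39868) = 20247/39868 ≈ 0.50785)
sqrt(J(-175) + s) = sqrt((-7 + (-175)**2) + 20247/39868) = sqrt((-7 + 30625) + 20247/39868) = sqrt(30618 + 20247/39868) = sqrt(1220698671/39868) = sqrt(12166703653857)/19934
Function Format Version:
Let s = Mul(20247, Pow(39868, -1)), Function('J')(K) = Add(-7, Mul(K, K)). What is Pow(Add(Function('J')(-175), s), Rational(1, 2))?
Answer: Mul(Rational(1, 19934), Pow(12166703653857, Rational(1, 2))) ≈ 174.98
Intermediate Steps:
Function('J')(K) = Add(-7, Pow(K, 2))
s = Rational(20247, 39868) (s = Mul(20247, Rational(1, 39868)) = Rational(20247, 39868) ≈ 0.50785)
Pow(Add(Function('J')(-175), s), Rational(1, 2)) = Pow(Add(Add(-7, Pow(-175, 2)), Rational(20247, 39868)), Rational(1, 2)) = Pow(Add(Add(-7, 30625), Rational(20247, 39868)), Rational(1, 2)) = Pow(Add(30618, Rational(20247, 39868)), Rational(1, 2)) = Pow(Rational(1220698671, 39868), Rational(1, 2)) = Mul(Rational(1, 19934), Pow(12166703653857, Rational(1, 2)))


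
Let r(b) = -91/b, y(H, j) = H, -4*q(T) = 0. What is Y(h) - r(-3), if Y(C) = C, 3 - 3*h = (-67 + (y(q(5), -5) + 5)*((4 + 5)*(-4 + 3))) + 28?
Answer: -4/3 ≈ -1.3333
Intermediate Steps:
q(T) = 0 (q(T) = -1/4*0 = 0)
h = 29 (h = 1 - ((-67 + (0 + 5)*((4 + 5)*(-4 + 3))) + 28)/3 = 1 - ((-67 + 5*(9*(-1))) + 28)/3 = 1 - ((-67 + 5*(-9)) + 28)/3 = 1 - ((-67 - 45) + 28)/3 = 1 - (-112 + 28)/3 = 1 - 1/3*(-84) = 1 + 28 = 29)
Y(h) - r(-3) = 29 - (-91)/(-3) = 29 - (-91)*(-1)/3 = 29 - 1*91/3 = 29 - 91/3 = -4/3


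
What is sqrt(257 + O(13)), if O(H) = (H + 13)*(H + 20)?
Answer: sqrt(1115) ≈ 33.392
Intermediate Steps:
O(H) = (13 + H)*(20 + H)
sqrt(257 + O(13)) = sqrt(257 + (260 + 13**2 + 33*13)) = sqrt(257 + (260 + 169 + 429)) = sqrt(257 + 858) = sqrt(1115)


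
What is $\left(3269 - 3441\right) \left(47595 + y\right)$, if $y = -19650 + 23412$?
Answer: $-8833404$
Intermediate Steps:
$y = 3762$
$\left(3269 - 3441\right) \left(47595 + y\right) = \left(3269 - 3441\right) \left(47595 + 3762\right) = \left(-172\right) 51357 = -8833404$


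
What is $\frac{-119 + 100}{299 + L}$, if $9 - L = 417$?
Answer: $\frac{19}{109} \approx 0.17431$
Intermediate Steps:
$L = -408$ ($L = 9 - 417 = -408$)
$\frac{-119 + 100}{299 + L} = \frac{-119 + 100}{299 - 408} = - \frac{19}{-109} = \left(-19\right) \left(- \frac{1}{109}\right) = \frac{19}{109}$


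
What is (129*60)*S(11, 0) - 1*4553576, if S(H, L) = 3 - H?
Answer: -4615496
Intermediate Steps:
(129*60)*S(11, 0) - 1*4553576 = (129*60)*(3 - 1*11) - 1*4553576 = 7740*(3 - 11) - 4553576 = 7740*(-8) - 4553576 = -61920 - 4553576 = -4615496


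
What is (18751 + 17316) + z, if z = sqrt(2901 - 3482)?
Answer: 36067 + I*sqrt(581) ≈ 36067.0 + 24.104*I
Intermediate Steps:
z = I*sqrt(581) (z = sqrt(-581) = I*sqrt(581) ≈ 24.104*I)
(18751 + 17316) + z = (18751 + 17316) + I*sqrt(581) = 36067 + I*sqrt(581)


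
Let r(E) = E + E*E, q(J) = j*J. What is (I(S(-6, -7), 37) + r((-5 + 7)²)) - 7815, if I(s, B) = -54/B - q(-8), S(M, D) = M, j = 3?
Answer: -287581/37 ≈ -7772.5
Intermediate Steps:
q(J) = 3*J
I(s, B) = 24 - 54/B (I(s, B) = -54/B - 3*(-8) = -54/B - 1*(-24) = -54/B + 24 = 24 - 54/B)
r(E) = E + E²
(I(S(-6, -7), 37) + r((-5 + 7)²)) - 7815 = ((24 - 54/37) + (-5 + 7)²*(1 + (-5 + 7)²)) - 7815 = ((24 - 54*1/37) + 2²*(1 + 2²)) - 7815 = ((24 - 54/37) + 4*(1 + 4)) - 7815 = (834/37 + 4*5) - 7815 = (834/37 + 20) - 7815 = 1574/37 - 7815 = -287581/37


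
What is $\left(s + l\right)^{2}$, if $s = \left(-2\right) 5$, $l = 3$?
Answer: $49$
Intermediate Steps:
$s = -10$
$\left(s + l\right)^{2} = \left(-10 + 3\right)^{2} = \left(-7\right)^{2} = 49$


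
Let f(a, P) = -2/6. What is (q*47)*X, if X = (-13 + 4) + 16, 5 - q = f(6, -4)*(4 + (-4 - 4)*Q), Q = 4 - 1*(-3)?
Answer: -12173/3 ≈ -4057.7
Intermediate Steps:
Q = 7 (Q = 4 + 3 = 7)
f(a, P) = -⅓ (f(a, P) = -2*⅙ = -⅓)
q = -37/3 (q = 5 - (-1)*(4 + (-4 - 4)*7)/3 = 5 - (-1)*(4 - 8*7)/3 = 5 - (-1)*(4 - 56)/3 = 5 - (-1)*(-52)/3 = 5 - 1*52/3 = 5 - 52/3 = -37/3 ≈ -12.333)
X = 7 (X = -9 + 16 = 7)
(q*47)*X = -37/3*47*7 = -1739/3*7 = -12173/3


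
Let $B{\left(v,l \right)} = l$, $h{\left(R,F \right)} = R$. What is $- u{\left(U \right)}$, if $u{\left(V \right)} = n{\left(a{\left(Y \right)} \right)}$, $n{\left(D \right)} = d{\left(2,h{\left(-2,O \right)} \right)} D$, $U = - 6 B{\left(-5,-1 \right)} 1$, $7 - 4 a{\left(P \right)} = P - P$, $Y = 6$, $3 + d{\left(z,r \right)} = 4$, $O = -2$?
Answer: $- \frac{7}{4} \approx -1.75$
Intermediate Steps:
$d{\left(z,r \right)} = 1$ ($d{\left(z,r \right)} = -3 + 4 = 1$)
$a{\left(P \right)} = \frac{7}{4}$ ($a{\left(P \right)} = \frac{7}{4} - \frac{P - P}{4} = \frac{7}{4} - 0 = \frac{7}{4} + 0 = \frac{7}{4}$)
$U = 6$ ($U = \left(-6\right) \left(-1\right) 1 = 6 \cdot 1 = 6$)
$n{\left(D \right)} = D$ ($n{\left(D \right)} = 1 D = D$)
$u{\left(V \right)} = \frac{7}{4}$
$- u{\left(U \right)} = \left(-1\right) \frac{7}{4} = - \frac{7}{4}$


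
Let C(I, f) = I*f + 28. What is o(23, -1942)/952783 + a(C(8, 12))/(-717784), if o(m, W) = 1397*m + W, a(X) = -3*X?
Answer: 5505904113/170973098218 ≈ 0.032203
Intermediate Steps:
C(I, f) = 28 + I*f
o(m, W) = W + 1397*m
o(23, -1942)/952783 + a(C(8, 12))/(-717784) = (-1942 + 1397*23)/952783 - 3*(28 + 8*12)/(-717784) = (-1942 + 32131)*(1/952783) - 3*(28 + 96)*(-1/717784) = 30189*(1/952783) - 3*124*(-1/717784) = 30189/952783 - 372*(-1/717784) = 30189/952783 + 93/179446 = 5505904113/170973098218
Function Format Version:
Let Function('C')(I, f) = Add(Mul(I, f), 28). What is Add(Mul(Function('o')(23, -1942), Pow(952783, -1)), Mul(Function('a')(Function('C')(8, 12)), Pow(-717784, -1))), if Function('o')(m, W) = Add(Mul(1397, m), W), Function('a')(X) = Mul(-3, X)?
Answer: Rational(5505904113, 170973098218) ≈ 0.032203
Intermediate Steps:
Function('C')(I, f) = Add(28, Mul(I, f))
Function('o')(m, W) = Add(W, Mul(1397, m))
Add(Mul(Function('o')(23, -1942), Pow(952783, -1)), Mul(Function('a')(Function('C')(8, 12)), Pow(-717784, -1))) = Add(Mul(Add(-1942, Mul(1397, 23)), Pow(952783, -1)), Mul(Mul(-3, Add(28, Mul(8, 12))), Pow(-717784, -1))) = Add(Mul(Add(-1942, 32131), Rational(1, 952783)), Mul(Mul(-3, Add(28, 96)), Rational(-1, 717784))) = Add(Mul(30189, Rational(1, 952783)), Mul(Mul(-3, 124), Rational(-1, 717784))) = Add(Rational(30189, 952783), Mul(-372, Rational(-1, 717784))) = Add(Rational(30189, 952783), Rational(93, 179446)) = Rational(5505904113, 170973098218)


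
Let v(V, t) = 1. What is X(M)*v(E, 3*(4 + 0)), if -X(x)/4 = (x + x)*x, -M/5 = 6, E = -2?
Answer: -7200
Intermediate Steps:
M = -30 (M = -5*6 = -30)
X(x) = -8*x² (X(x) = -4*(x + x)*x = -4*2*x*x = -8*x²)
X(M)*v(E, 3*(4 + 0)) = -8*(-30)²*1 = -8*900*1 = -7200*1 = -7200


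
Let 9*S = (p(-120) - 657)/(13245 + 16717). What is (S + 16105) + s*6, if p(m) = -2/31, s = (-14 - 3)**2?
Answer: 149123280553/8359398 ≈ 17839.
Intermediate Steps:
s = 289 (s = (-17)**2 = 289)
p(m) = -2/31 (p(m) = -2*1/31 = -2/31)
S = -20369/8359398 (S = ((-2/31 - 657)/(13245 + 16717))/9 = (-20369/31/29962)/9 = (-20369/31*1/29962)/9 = (1/9)*(-20369/928822) = -20369/8359398 ≈ -0.0024367)
(S + 16105) + s*6 = (-20369/8359398 + 16105) + 289*6 = 134628084421/8359398 + 1734 = 149123280553/8359398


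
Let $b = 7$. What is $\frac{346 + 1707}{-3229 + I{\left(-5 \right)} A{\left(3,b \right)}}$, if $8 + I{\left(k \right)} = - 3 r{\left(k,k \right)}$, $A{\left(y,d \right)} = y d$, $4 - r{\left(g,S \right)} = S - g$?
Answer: $- \frac{2053}{3649} \approx -0.56262$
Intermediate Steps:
$r{\left(g,S \right)} = 4 + g - S$ ($r{\left(g,S \right)} = 4 - \left(S - g\right) = 4 + g - S$)
$A{\left(y,d \right)} = d y$
$I{\left(k \right)} = -20$ ($I{\left(k \right)} = -8 - 3 \left(4 + k - k\right) = -8 - 12 = -20$)
$\frac{346 + 1707}{-3229 + I{\left(-5 \right)} A{\left(3,b \right)}} = \frac{346 + 1707}{-3229 - 20 \cdot 7 \cdot 3} = \frac{2053}{-3229 - 420} = \frac{2053}{-3649} = 2053 \left(- \frac{1}{3649}\right) = - \frac{2053}{3649}$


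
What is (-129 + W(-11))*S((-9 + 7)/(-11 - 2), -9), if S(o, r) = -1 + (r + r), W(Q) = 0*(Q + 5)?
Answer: 2451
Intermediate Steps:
W(Q) = 0 (W(Q) = 0*(5 + Q) = 0)
S(o, r) = -1 + 2*r
(-129 + W(-11))*S((-9 + 7)/(-11 - 2), -9) = (-129 + 0)*(-1 + 2*(-9)) = -129*(-1 - 18) = -129*(-19) = 2451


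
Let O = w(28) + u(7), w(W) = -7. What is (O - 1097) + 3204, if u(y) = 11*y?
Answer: 2177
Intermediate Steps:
O = 70 (O = -7 + 11*7 = -7 + 77 = 70)
(O - 1097) + 3204 = (70 - 1097) + 3204 = -1027 + 3204 = 2177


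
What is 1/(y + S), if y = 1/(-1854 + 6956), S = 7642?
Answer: 5102/38989485 ≈ 0.00013086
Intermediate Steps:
y = 1/5102 ≈ 0.00019600
1/(y + S) = 1/(1/5102 + 7642) = 1/(38989485/5102) = 5102/38989485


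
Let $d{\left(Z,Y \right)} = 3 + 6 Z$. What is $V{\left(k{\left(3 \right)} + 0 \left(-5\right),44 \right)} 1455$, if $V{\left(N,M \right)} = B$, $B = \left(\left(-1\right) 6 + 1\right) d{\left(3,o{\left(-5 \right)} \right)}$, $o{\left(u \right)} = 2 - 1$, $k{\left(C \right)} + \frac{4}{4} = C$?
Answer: $-152775$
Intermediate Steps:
$k{\left(C \right)} = -1 + C$
$o{\left(u \right)} = 1$ ($o{\left(u \right)} = 2 - 1 = 1$)
$B = -105$ ($B = \left(\left(-1\right) 6 + 1\right) \left(3 + 6 \cdot 3\right) = \left(-6 + 1\right) \left(3 + 18\right) = \left(-5\right) 21 = -105$)
$V{\left(N,M \right)} = -105$
$V{\left(k{\left(3 \right)} + 0 \left(-5\right),44 \right)} 1455 = \left(-105\right) 1455 = -152775$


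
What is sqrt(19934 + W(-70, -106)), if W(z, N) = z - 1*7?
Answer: sqrt(19857) ≈ 140.91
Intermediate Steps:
W(z, N) = -7 + z (W(z, N) = z - 7 = -7 + z)
sqrt(19934 + W(-70, -106)) = sqrt(19934 + (-7 - 70)) = sqrt(19934 - 77) = sqrt(19857)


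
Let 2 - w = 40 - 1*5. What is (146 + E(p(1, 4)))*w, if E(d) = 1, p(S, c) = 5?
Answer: -4851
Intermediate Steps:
w = -33 (w = 2 - (40 - 1*5) = 2 - (40 - 5) = 2 - 1*35 = 2 - 35 = -33)
(146 + E(p(1, 4)))*w = (146 + 1)*(-33) = 147*(-33) = -4851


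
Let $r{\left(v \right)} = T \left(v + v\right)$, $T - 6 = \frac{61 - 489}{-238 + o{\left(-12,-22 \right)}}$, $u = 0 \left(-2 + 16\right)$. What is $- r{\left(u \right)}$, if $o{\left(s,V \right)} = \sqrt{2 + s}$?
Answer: $0$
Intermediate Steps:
$u = 0$ ($u = 0 \cdot 14 = 0$)
$T = 6 - \frac{428}{-238 + i \sqrt{10}}$ ($T = 6 + \frac{61 - 489}{-238 + \sqrt{2 - 12}} = 6 - \frac{428}{-238 + \sqrt{-10}} = 6 - \frac{428}{-238 + i \sqrt{10}} \approx 7.798 + 0.02389 i$)
$r{\left(v \right)} = 2 v \left(\frac{220894}{28327} + \frac{214 i \sqrt{10}}{28327}\right)$ ($r{\left(v \right)} = \left(\frac{220894}{28327} + \frac{214 i \sqrt{10}}{28327}\right) \left(v + v\right) = \left(\frac{220894}{28327} + \frac{214 i \sqrt{10}}{28327}\right) 2 v = 2 v \left(\frac{220894}{28327} + \frac{214 i \sqrt{10}}{28327}\right)$)
$- r{\left(u \right)} = - (\frac{441788}{28327} \cdot 0 + \frac{428}{28327} i 0 \sqrt{10}) = - (0 + 0) = \left(-1\right) 0 = 0$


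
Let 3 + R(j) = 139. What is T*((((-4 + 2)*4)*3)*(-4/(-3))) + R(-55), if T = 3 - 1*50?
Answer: 1640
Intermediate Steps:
T = -47 (T = 3 - 50 = -47)
R(j) = 136 (R(j) = -3 + 139 = 136)
T*((((-4 + 2)*4)*3)*(-4/(-3))) + R(-55) = -47*((-4 + 2)*4)*3*(-4/(-3)) + 136 = -47*-2*4*3*(-4*(-⅓)) + 136 = -47*(-8*3)*4/3 + 136 = -(-1128)*4/3 + 136 = -47*(-32) + 136 = 1504 + 136 = 1640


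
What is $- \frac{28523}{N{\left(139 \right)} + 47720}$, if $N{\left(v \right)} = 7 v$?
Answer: $- \frac{28523}{48693} \approx -0.58577$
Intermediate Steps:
$- \frac{28523}{N{\left(139 \right)} + 47720} = - \frac{28523}{7 \cdot 139 + 47720} = - \frac{28523}{973 + 47720} = - \frac{28523}{48693}$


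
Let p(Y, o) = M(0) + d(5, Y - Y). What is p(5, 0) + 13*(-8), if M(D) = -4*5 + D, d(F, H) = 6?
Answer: -118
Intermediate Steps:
M(D) = -20 + D
p(Y, o) = -14 (p(Y, o) = (-20 + 0) + 6 = -20 + 6 = -14)
p(5, 0) + 13*(-8) = -14 + 13*(-8) = -14 - 104 = -118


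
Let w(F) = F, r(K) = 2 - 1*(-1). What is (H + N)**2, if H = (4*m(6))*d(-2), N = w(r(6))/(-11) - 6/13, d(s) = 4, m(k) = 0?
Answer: 11025/20449 ≈ 0.53915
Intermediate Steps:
r(K) = 3 (r(K) = 2 + 1 = 3)
N = -105/143 (N = 3/(-11) - 6/13 = 3*(-1/11) - 6*1/13 = -3/11 - 6/13 = -105/143 ≈ -0.73427)
H = 0 (H = (4*0)*4 = 0*4 = 0)
(H + N)**2 = (0 - 105/143)**2 = (-105/143)**2 = 11025/20449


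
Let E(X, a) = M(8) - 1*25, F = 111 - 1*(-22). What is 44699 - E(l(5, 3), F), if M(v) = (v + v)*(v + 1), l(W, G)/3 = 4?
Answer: 44580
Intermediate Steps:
l(W, G) = 12 (l(W, G) = 3*4 = 12)
M(v) = 2*v*(1 + v) (M(v) = (2*v)*(1 + v) = 2*v*(1 + v))
F = 133 (F = 111 + 22 = 133)
E(X, a) = 119 (E(X, a) = 2*8*(1 + 8) - 1*25 = 2*8*9 - 25 = 144 - 25 = 119)
44699 - E(l(5, 3), F) = 44699 - 1*119 = 44699 - 119 = 44580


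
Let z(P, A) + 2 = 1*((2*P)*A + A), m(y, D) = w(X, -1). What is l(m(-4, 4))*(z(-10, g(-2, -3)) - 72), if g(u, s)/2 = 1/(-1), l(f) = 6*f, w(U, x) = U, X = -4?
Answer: 864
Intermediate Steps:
m(y, D) = -4
g(u, s) = -2 (g(u, s) = 2/(-1) = 2*(-1) = -2)
z(P, A) = -2 + A + 2*A*P (z(P, A) = -2 + 1*((2*P)*A + A) = -2 + 1*(2*A*P + A) = -2 + 1*(A + 2*A*P) = -2 + (A + 2*A*P) = -2 + A + 2*A*P)
l(m(-4, 4))*(z(-10, g(-2, -3)) - 72) = (6*(-4))*((-2 - 2 + 2*(-2)*(-10)) - 72) = -24*((-2 - 2 + 40) - 72) = -24*(36 - 72) = -24*(-36) = 864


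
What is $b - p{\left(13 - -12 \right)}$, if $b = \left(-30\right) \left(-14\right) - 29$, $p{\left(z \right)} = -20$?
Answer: $411$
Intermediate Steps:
$b = 391$ ($b = 420 - 29 = 391$)
$b - p{\left(13 - -12 \right)} = 391 - -20 = 391 + 20 = 411$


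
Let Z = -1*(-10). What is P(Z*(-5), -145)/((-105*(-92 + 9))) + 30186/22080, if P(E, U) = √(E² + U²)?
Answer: 5031/3680 + √941/1743 ≈ 1.3847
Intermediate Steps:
Z = 10
P(Z*(-5), -145)/((-105*(-92 + 9))) + 30186/22080 = √((10*(-5))² + (-145)²)/((-105*(-92 + 9))) + 30186/22080 = √((-50)² + 21025)/((-105*(-83))) + 30186*(1/22080) = √(2500 + 21025)/8715 + 5031/3680 = √23525*(1/8715) + 5031/3680 = (5*√941)*(1/8715) + 5031/3680 = √941/1743 + 5031/3680 = 5031/3680 + √941/1743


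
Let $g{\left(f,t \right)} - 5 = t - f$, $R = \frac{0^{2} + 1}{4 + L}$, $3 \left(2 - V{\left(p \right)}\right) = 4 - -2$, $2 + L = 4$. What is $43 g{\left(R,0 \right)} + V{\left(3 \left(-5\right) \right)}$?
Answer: $\frac{1247}{6} \approx 207.83$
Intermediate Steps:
$L = 2$ ($L = -2 + 4 = 2$)
$V{\left(p \right)} = 0$ ($V{\left(p \right)} = 2 - \frac{4 - -2}{3} = 2 - \frac{4 + 2}{3} = 2 - 2 = 0$)
$R = \frac{1}{6}$ ($R = \frac{0^{2} + 1}{4 + 2} = \frac{0 + 1}{6} = 1 \cdot \frac{1}{6} = \frac{1}{6} \approx 0.16667$)
$g{\left(f,t \right)} = 5 + t - f$ ($g{\left(f,t \right)} = 5 - \left(f - t\right) = 5 + t - f$)
$43 g{\left(R,0 \right)} + V{\left(3 \left(-5\right) \right)} = 43 \left(5 + 0 - \frac{1}{6}\right) + 0 = 43 \cdot \frac{29}{6} + 0 = \frac{1247}{6} + 0 = \frac{1247}{6}$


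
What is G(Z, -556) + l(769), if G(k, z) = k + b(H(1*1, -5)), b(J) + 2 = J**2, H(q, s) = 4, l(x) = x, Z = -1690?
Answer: -907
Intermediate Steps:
b(J) = -2 + J**2
G(k, z) = 14 + k (G(k, z) = k + (-2 + 4**2) = k + (-2 + 16) = k + 14 = 14 + k)
G(Z, -556) + l(769) = (14 - 1690) + 769 = -1676 + 769 = -907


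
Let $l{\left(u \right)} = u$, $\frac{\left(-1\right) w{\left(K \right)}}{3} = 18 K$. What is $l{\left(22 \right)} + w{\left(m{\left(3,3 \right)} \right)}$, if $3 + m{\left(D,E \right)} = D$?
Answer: $22$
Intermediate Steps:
$m{\left(D,E \right)} = -3 + D$
$w{\left(K \right)} = - 54 K$ ($w{\left(K \right)} = - 3 \cdot 18 K = - 54 K$)
$l{\left(22 \right)} + w{\left(m{\left(3,3 \right)} \right)} = 22 - 54 \left(-3 + 3\right) = 22 - 0 = 22 + 0 = 22$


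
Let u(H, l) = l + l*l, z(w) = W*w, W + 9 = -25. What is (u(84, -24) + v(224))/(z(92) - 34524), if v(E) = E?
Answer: -194/9413 ≈ -0.020610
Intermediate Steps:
W = -34 (W = -9 - 25 = -34)
z(w) = -34*w
u(H, l) = l + l²
(u(84, -24) + v(224))/(z(92) - 34524) = (-24*(1 - 24) + 224)/(-34*92 - 34524) = (-24*(-23) + 224)/(-3128 - 34524) = (552 + 224)/(-37652) = 776*(-1/37652) = -194/9413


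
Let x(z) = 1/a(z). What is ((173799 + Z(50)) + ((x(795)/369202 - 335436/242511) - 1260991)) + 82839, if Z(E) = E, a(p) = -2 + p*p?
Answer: -18944034407649772395421/18862841509955702 ≈ -1.0043e+6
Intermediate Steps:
a(p) = -2 + p²
x(z) = 1/(-2 + z²)
((173799 + Z(50)) + ((x(795)/369202 - 335436/242511) - 1260991)) + 82839 = ((173799 + 50) + ((1/(-2 + 795²*369202) - 335436/242511) - 1260991)) + 82839 = (173849 + (((1/369202)/(-2 + 632025) - 335436*1/242511) - 1260991)) + 82839 = (173849 + (((1/369202)/632023 - 111812/80837) - 1260991)) + 82839 = (173849 + (((1/632023)*(1/369202) - 111812/80837) - 1260991)) + 82839 = (173849 + ((1/233344155646 - 111812/80837) - 1260991)) + 82839 = (173849 + (-26090676731009715/18862841509955702 - 1260991)) + 82839 = (173849 - 23785899469157281630397/18862841509955702) + 82839 = -20506613335492992793399/18862841509955702 + 82839 = -18944034407649772395421/18862841509955702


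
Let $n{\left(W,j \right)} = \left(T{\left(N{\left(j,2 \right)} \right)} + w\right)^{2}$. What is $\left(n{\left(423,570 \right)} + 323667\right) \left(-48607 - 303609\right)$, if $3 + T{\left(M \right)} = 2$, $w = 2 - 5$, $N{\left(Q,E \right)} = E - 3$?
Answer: $-114006331528$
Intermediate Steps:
$N{\left(Q,E \right)} = -3 + E$
$w = -3$ ($w = 2 - 5 = -3$)
$T{\left(M \right)} = -1$ ($T{\left(M \right)} = -3 + 2 = -1$)
$n{\left(W,j \right)} = 16$ ($n{\left(W,j \right)} = \left(-1 - 3\right)^{2} = \left(-4\right)^{2} = 16$)
$\left(n{\left(423,570 \right)} + 323667\right) \left(-48607 - 303609\right) = \left(16 + 323667\right) \left(-48607 - 303609\right) = 323683 \left(-352216\right) = -114006331528$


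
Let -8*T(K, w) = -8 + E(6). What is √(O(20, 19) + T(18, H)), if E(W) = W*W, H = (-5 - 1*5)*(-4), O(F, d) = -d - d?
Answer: I*√166/2 ≈ 6.442*I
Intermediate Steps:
O(F, d) = -2*d
H = 40 (H = (-5 - 5)*(-4) = -10*(-4) = 40)
E(W) = W²
T(K, w) = -7/2 (T(K, w) = -(-8 + 6²)/8 = -(-8 + 36)/8 = -⅛*28 = -7/2)
√(O(20, 19) + T(18, H)) = √(-2*19 - 7/2) = √(-38 - 7/2) = √(-83/2) = I*√166/2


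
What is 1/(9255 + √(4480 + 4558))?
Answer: 9255/85645987 - √9038/85645987 ≈ 0.00010695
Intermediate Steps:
1/(9255 + √(4480 + 4558)) = 1/(9255 + √9038)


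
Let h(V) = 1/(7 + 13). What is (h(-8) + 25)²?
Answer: 251001/400 ≈ 627.50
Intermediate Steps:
h(V) = 1/20
(h(-8) + 25)² = (1/20 + 25)² = (501/20)² = 251001/400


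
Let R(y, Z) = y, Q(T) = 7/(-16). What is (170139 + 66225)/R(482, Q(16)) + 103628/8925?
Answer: 154249814/307275 ≈ 501.99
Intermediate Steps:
Q(T) = -7/16 (Q(T) = 7*(-1/16) = -7/16)
(170139 + 66225)/R(482, Q(16)) + 103628/8925 = (170139 + 66225)/482 + 103628/8925 = 236364*(1/482) + 103628*(1/8925) = 118182/241 + 14804/1275 = 154249814/307275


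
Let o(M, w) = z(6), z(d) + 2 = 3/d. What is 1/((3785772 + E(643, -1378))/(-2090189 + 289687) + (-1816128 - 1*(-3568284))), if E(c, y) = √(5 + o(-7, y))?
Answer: 11360291123166926160/19904978366825288679943193 + 1800502*√14/19904978366825288679943193 ≈ 5.7073e-7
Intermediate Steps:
z(d) = -2 + 3/d
o(M, w) = -3/2 (o(M, w) = -2 + 3/6 = -2 + 3*(⅙) = -2 + ½ = -3/2)
E(c, y) = √14/2 (E(c, y) = √(5 - 3/2) = √(7/2) = √14/2)
1/((3785772 + E(643, -1378))/(-2090189 + 289687) + (-1816128 - 1*(-3568284))) = 1/((3785772 + √14/2)/(-2090189 + 289687) + (-1816128 - 1*(-3568284))) = 1/((3785772 + √14/2)/(-1800502) + (-1816128 + 3568284)) = 1/((3785772 + √14/2)*(-1/1800502) + 1752156) = 1/((-1892886/900251 - √14/3601004) + 1752156) = 1/(1577378298270/900251 - √14/3601004)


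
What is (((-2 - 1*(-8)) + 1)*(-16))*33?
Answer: -3696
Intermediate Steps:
(((-2 - 1*(-8)) + 1)*(-16))*33 = (((-2 + 8) + 1)*(-16))*33 = ((6 + 1)*(-16))*33 = (7*(-16))*33 = -112*33 = -3696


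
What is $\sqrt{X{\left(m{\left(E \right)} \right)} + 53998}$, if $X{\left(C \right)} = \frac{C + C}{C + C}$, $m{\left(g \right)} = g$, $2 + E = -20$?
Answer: $\sqrt{53999} \approx 232.38$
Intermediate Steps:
$E = -22$ ($E = -2 - 20 = -22$)
$X{\left(C \right)} = 1$ ($X{\left(C \right)} = \frac{2 C}{2 C} = 2 C \frac{1}{2 C} = 1$)
$\sqrt{X{\left(m{\left(E \right)} \right)} + 53998} = \sqrt{1 + 53998} = \sqrt{53999}$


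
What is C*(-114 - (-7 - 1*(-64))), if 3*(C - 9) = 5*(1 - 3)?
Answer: -969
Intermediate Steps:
C = 17/3 (C = 9 + (5*(1 - 3))/3 = 9 + (5*(-2))/3 = 9 + (⅓)*(-10) = 9 - 10/3 = 17/3 ≈ 5.6667)
C*(-114 - (-7 - 1*(-64))) = 17*(-114 - (-7 - 1*(-64)))/3 = 17*(-114 - (-7 + 64))/3 = 17*(-114 - 1*57)/3 = 17*(-114 - 57)/3 = (17/3)*(-171) = -969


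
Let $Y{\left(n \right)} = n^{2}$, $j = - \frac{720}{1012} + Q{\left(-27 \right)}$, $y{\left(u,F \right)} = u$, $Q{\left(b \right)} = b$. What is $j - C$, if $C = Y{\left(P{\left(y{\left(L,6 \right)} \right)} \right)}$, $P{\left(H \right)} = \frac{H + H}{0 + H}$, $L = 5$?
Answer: $- \frac{8023}{253} \approx -31.711$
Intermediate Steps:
$P{\left(H \right)} = 2$ ($P{\left(H \right)} = \frac{2 H}{H} = 2$)
$j = - \frac{7011}{253}$ ($j = - \frac{720}{1012} - 27 = \left(-720\right) \frac{1}{1012} - 27 = - \frac{180}{253} - 27 = - \frac{7011}{253} \approx -27.711$)
$C = 4$ ($C = 2^{2} = 4$)
$j - C = - \frac{7011}{253} - 4 = - \frac{8023}{253}$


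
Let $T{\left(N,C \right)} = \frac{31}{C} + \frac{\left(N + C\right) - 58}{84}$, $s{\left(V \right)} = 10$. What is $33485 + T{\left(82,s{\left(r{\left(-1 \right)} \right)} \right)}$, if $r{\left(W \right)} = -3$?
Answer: $\frac{3516293}{105} \approx 33489.0$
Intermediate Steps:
$T{\left(N,C \right)} = - \frac{29}{42} + \frac{31}{C} + \frac{C}{84} + \frac{N}{84}$ ($T{\left(N,C \right)} = \frac{31}{C} + \left(\left(C + N\right) - 58\right) \frac{1}{84} = \frac{31}{C} + \left(-58 + C + N\right) \frac{1}{84} = \frac{31}{C} + \left(- \frac{29}{42} + \frac{C}{84} + \frac{N}{84}\right) = - \frac{29}{42} + \frac{31}{C} + \frac{C}{84} + \frac{N}{84}$)
$33485 + T{\left(82,s{\left(r{\left(-1 \right)} \right)} \right)} = 33485 + \frac{2604 + 10 \left(-58 + 10 + 82\right)}{84 \cdot 10} = 33485 + \frac{1}{84} \cdot \frac{1}{10} \left(2604 + 10 \cdot 34\right) = 33485 + \frac{1}{84} \cdot \frac{1}{10} \left(2604 + 340\right) = 33485 + \frac{1}{84} \cdot \frac{1}{10} \cdot 2944 = 33485 + \frac{368}{105} = \frac{3516293}{105}$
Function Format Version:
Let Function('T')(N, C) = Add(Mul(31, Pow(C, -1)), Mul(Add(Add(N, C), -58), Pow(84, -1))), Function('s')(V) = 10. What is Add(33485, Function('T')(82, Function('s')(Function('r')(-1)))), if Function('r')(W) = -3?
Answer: Rational(3516293, 105) ≈ 33489.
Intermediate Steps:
Function('T')(N, C) = Add(Rational(-29, 42), Mul(31, Pow(C, -1)), Mul(Rational(1, 84), C), Mul(Rational(1, 84), N)) (Function('T')(N, C) = Add(Mul(31, Pow(C, -1)), Mul(Add(Add(C, N), -58), Rational(1, 84))) = Add(Mul(31, Pow(C, -1)), Mul(Add(-58, C, N), Rational(1, 84))) = Add(Mul(31, Pow(C, -1)), Add(Rational(-29, 42), Mul(Rational(1, 84), C), Mul(Rational(1, 84), N))) = Add(Rational(-29, 42), Mul(31, Pow(C, -1)), Mul(Rational(1, 84), C), Mul(Rational(1, 84), N)))
Add(33485, Function('T')(82, Function('s')(Function('r')(-1)))) = Add(33485, Mul(Rational(1, 84), Pow(10, -1), Add(2604, Mul(10, Add(-58, 10, 82))))) = Add(33485, Mul(Rational(1, 84), Rational(1, 10), Add(2604, Mul(10, 34)))) = Add(33485, Mul(Rational(1, 84), Rational(1, 10), Add(2604, 340))) = Add(33485, Mul(Rational(1, 84), Rational(1, 10), 2944)) = Add(33485, Rational(368, 105)) = Rational(3516293, 105)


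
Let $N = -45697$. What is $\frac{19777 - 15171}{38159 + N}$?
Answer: $- \frac{2303}{3769} \approx -0.61104$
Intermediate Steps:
$\frac{19777 - 15171}{38159 + N} = \frac{19777 - 15171}{38159 - 45697} = \frac{4606}{-7538} = 4606 \left(- \frac{1}{7538}\right) = - \frac{2303}{3769}$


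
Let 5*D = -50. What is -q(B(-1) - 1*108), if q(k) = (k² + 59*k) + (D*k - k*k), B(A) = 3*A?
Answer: 5439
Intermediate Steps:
D = -10 (D = (⅕)*(-50) = -10)
q(k) = 49*k (q(k) = (k² + 59*k) + (-10*k - k*k) = (k² + 59*k) + (-10*k - k²) = (k² + 59*k) + (-k² - 10*k) = 49*k)
-q(B(-1) - 1*108) = -49*(3*(-1) - 1*108) = -49*(-3 - 108) = -49*(-111) = -1*(-5439) = 5439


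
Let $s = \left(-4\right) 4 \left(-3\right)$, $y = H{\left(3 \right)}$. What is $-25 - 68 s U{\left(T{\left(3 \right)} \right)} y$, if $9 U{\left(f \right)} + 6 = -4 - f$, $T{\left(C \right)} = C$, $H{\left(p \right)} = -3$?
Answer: $-14169$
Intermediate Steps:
$y = -3$
$U{\left(f \right)} = - \frac{10}{9} - \frac{f}{9}$ ($U{\left(f \right)} = - \frac{2}{3} + \frac{-4 - f}{9} = - \frac{2}{3} - \left(\frac{4}{9} + \frac{f}{9}\right) = - \frac{10}{9} - \frac{f}{9}$)
$s = 48$ ($s = \left(-16\right) \left(-3\right) = 48$)
$-25 - 68 s U{\left(T{\left(3 \right)} \right)} y = -25 - 68 \cdot 48 \left(- \frac{10}{9} - \frac{1}{3}\right) \left(-3\right) = -25 - 68 \cdot 48 \left(- \frac{13}{9}\right) \left(-3\right) = -25 - 68 \left(\left(- \frac{208}{3}\right) \left(-3\right)\right) = -25 - 14144 = -14169$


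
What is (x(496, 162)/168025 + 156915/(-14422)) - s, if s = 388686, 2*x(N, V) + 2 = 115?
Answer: -470956130110666/1211628275 ≈ -3.8870e+5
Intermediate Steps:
x(N, V) = 113/2 (x(N, V) = -1 + (1/2)*115 = -1 + 115/2 = 113/2)
(x(496, 162)/168025 + 156915/(-14422)) - s = ((113/2)/168025 + 156915/(-14422)) - 1*388686 = ((113/2)*(1/168025) + 156915*(-1/14422)) - 388686 = (113/336050 - 156915/14422) - 388686 = -13182414016/1211628275 - 388686 = -470956130110666/1211628275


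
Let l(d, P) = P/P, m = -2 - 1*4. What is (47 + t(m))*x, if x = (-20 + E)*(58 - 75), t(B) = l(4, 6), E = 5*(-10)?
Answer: 57120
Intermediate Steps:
m = -6 (m = -2 - 4 = -6)
l(d, P) = 1
E = -50
t(B) = 1
x = 1190 (x = (-20 - 50)*(58 - 75) = -70*(-17) = 1190)
(47 + t(m))*x = (47 + 1)*1190 = 48*1190 = 57120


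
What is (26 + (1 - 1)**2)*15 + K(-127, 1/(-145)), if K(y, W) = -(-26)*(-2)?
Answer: 338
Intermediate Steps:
K(y, W) = -52 (K(y, W) = -1*52 = -52)
(26 + (1 - 1)**2)*15 + K(-127, 1/(-145)) = (26 + (1 - 1)**2)*15 - 52 = (26 + 0**2)*15 - 52 = (26 + 0)*15 - 52 = 26*15 - 52 = 390 - 52 = 338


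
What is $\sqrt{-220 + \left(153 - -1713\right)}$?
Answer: $\sqrt{1646} \approx 40.571$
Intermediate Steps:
$\sqrt{-220 + \left(153 - -1713\right)} = \sqrt{-220 + \left(153 + 1713\right)} = \sqrt{-220 + 1866} = \sqrt{1646}$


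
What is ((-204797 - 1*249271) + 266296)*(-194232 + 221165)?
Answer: -5057263276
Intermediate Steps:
((-204797 - 1*249271) + 266296)*(-194232 + 221165) = ((-204797 - 249271) + 266296)*26933 = (-454068 + 266296)*26933 = -187772*26933 = -5057263276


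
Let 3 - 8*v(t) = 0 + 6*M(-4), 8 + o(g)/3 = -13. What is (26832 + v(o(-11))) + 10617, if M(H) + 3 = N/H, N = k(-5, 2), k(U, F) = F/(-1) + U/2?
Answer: 1198425/32 ≈ 37451.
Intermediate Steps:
k(U, F) = U/2 - F (k(U, F) = F*(-1) + U*(½) = -F + U/2 = U/2 - F)
N = -9/2 (N = (½)*(-5) - 1*2 = -5/2 - 2 = -9/2 ≈ -4.5000)
o(g) = -63 (o(g) = -24 + 3*(-13) = -24 - 39 = -63)
M(H) = -3 - 9/(2*H)
v(t) = 57/32 (v(t) = 3/8 - (0 + 6*(-3 - 9/2/(-4)))/8 = 3/8 - (0 + 6*(-3 - 9/2*(-¼)))/8 = 3/8 - (0 + 6*(-3 + 9/8))/8 = 3/8 - (0 + 6*(-15/8))/8 = 3/8 - (0 - 45/4)/8 = 3/8 - ⅛*(-45/4) = 3/8 + 45/32 = 57/32)
(26832 + v(o(-11))) + 10617 = (26832 + 57/32) + 10617 = 858681/32 + 10617 = 1198425/32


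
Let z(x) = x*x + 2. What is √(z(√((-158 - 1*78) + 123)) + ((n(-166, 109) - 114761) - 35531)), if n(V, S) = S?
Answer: I*√150294 ≈ 387.68*I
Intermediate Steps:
z(x) = 2 + x² (z(x) = x² + 2 = 2 + x²)
√(z(√((-158 - 1*78) + 123)) + ((n(-166, 109) - 114761) - 35531)) = √((2 + (√((-158 - 1*78) + 123))²) + ((109 - 114761) - 35531)) = √((2 + (√((-158 - 78) + 123))²) + (-114652 - 35531)) = √((2 + (√(-236 + 123))²) - 150183) = √((2 + (√(-113))²) - 150183) = √((2 + (I*√113)²) - 150183) = √((2 - 113) - 150183) = √(-111 - 150183) = √(-150294) = I*√150294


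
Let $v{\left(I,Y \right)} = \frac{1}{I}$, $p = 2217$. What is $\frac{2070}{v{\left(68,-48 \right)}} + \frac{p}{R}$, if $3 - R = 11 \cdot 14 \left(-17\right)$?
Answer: $\frac{368934177}{2621} \approx 1.4076 \cdot 10^{5}$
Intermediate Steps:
$R = 2621$ ($R = 3 - 11 \cdot 14 \left(-17\right) = 3 - 154 \left(-17\right) = 3 - -2618 = 3 + 2618 = 2621$)
$\frac{2070}{v{\left(68,-48 \right)}} + \frac{p}{R} = \frac{2070}{\frac{1}{68}} + \frac{2217}{2621} = 2070 \frac{1}{\frac{1}{68}} + 2217 \cdot \frac{1}{2621} = 2070 \cdot 68 + \frac{2217}{2621} = 140760 + \frac{2217}{2621} = \frac{368934177}{2621}$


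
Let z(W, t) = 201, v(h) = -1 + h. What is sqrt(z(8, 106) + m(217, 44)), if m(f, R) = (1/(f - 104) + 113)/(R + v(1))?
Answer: sqrt(1258092506)/2486 ≈ 14.268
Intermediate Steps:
m(f, R) = (113 + 1/(-104 + f))/R (m(f, R) = (1/(f - 104) + 113)/(R + (-1 + 1)) = (1/(-104 + f) + 113)/(R + 0) = (113 + 1/(-104 + f))/R)
sqrt(z(8, 106) + m(217, 44)) = sqrt(201 + (-11751 + 113*217)/(44*(-104 + 217))) = sqrt(201 + (1/44)*(-11751 + 24521)/113) = sqrt(201 + (1/44)*(1/113)*12770) = sqrt(201 + 6385/2486) = sqrt(506071/2486) = sqrt(1258092506)/2486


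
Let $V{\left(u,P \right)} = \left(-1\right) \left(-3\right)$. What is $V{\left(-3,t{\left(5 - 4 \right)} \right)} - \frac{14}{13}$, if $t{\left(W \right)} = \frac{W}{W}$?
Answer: $\frac{25}{13} \approx 1.9231$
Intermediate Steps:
$t{\left(W \right)} = 1$
$V{\left(u,P \right)} = 3$
$V{\left(-3,t{\left(5 - 4 \right)} \right)} - \frac{14}{13} = 3 - \frac{14}{13} = \frac{25}{13}$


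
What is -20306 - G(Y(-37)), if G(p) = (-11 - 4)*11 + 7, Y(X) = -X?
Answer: -20148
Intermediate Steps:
G(p) = -158 (G(p) = -15*11 + 7 = -165 + 7 = -158)
-20306 - G(Y(-37)) = -20306 - 1*(-158) = -20306 + 158 = -20148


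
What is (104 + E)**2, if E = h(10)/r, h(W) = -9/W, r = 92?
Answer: 9152940241/846400 ≈ 10814.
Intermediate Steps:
E = -9/920 (E = -9/10/92 = -9*1/10*(1/92) = -9/10*1/92 = -9/920 ≈ -0.0097826)
(104 + E)**2 = (104 - 9/920)**2 = (95671/920)**2 = 9152940241/846400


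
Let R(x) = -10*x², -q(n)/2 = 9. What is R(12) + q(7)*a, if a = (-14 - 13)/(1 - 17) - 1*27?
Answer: -7875/8 ≈ -984.38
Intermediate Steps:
q(n) = -18 (q(n) = -2*9 = -18)
a = -405/16 (a = -27/(-16) - 27 = -27*(-1/16) - 27 = 27/16 - 27 = -405/16 ≈ -25.313)
R(12) + q(7)*a = -10*12² - 18*(-405/16) = -10*144 + 3645/8 = -1440 + 3645/8 = -7875/8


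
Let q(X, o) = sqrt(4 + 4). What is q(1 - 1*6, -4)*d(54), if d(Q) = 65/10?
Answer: 13*sqrt(2) ≈ 18.385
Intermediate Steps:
d(Q) = 13/2 (d(Q) = 65*(1/10) = 13/2)
q(X, o) = 2*sqrt(2) (q(X, o) = sqrt(8) = 2*sqrt(2))
q(1 - 1*6, -4)*d(54) = (2*sqrt(2))*(13/2) = 13*sqrt(2)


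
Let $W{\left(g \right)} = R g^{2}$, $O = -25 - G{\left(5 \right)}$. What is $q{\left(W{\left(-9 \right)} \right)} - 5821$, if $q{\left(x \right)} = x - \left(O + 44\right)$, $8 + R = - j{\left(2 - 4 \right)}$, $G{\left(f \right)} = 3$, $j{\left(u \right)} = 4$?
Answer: $-6809$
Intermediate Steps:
$O = -28$ ($O = -25 - 3 = -28$)
$R = -12$ ($R = -8 - 4 = -12$)
$W{\left(g \right)} = - 12 g^{2}$
$q{\left(x \right)} = -16 + x$ ($q{\left(x \right)} = x - \left(-28 + 44\right) = x - 16 = -16 + x$)
$q{\left(W{\left(-9 \right)} \right)} - 5821 = \left(-16 - 12 \left(-9\right)^{2}\right) - 5821 = \left(-16 - 972\right) - 5821 = -988 - 5821 = -6809$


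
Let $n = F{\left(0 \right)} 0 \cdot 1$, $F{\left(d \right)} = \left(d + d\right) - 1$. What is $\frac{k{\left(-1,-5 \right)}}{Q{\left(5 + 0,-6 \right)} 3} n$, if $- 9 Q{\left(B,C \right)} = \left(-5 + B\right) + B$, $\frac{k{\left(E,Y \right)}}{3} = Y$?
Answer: $0$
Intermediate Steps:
$F{\left(d \right)} = -1 + 2 d$ ($F{\left(d \right)} = 2 d - 1 = -1 + 2 d$)
$k{\left(E,Y \right)} = 3 Y$
$Q{\left(B,C \right)} = \frac{5}{9} - \frac{2 B}{9}$ ($Q{\left(B,C \right)} = - \frac{\left(-5 + B\right) + B}{9} = - \frac{-5 + 2 B}{9} = \frac{5}{9} - \frac{2 B}{9}$)
$n = 0$ ($n = \left(-1 + 2 \cdot 0\right) 0 \cdot 1 = \left(-1 + 0\right) 0 \cdot 1 = \left(-1\right) 0 \cdot 1 = 0 \cdot 1 = 0$)
$\frac{k{\left(-1,-5 \right)}}{Q{\left(5 + 0,-6 \right)} 3} n = \frac{3 \left(-5\right)}{\left(\frac{5}{9} - \frac{2 \left(5 + 0\right)}{9}\right) 3} \cdot 0 = - \frac{15}{\left(\frac{5}{9} - \frac{10}{9}\right) 3} \cdot 0 = - \frac{15}{\left(- \frac{5}{9}\right) 3} \cdot 0 = - \frac{15}{- \frac{5}{3}} \cdot 0 = \left(-15\right) \left(- \frac{3}{5}\right) 0 = 9 \cdot 0 = 0$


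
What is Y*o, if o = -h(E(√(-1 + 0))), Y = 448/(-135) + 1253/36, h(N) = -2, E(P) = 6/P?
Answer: 17003/270 ≈ 62.974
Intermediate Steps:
Y = 17003/540 (Y = 448*(-1/135) + 1253*(1/36) = -448/135 + 1253/36 = 17003/540 ≈ 31.487)
o = 2 (o = -1*(-2) = 2)
Y*o = (17003/540)*2 = 17003/270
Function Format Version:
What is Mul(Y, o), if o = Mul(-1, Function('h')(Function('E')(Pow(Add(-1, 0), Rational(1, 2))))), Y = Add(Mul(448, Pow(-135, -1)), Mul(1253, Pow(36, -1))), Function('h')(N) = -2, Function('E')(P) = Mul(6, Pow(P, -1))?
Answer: Rational(17003, 270) ≈ 62.974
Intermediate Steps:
Y = Rational(17003, 540) (Y = Add(Mul(448, Rational(-1, 135)), Mul(1253, Rational(1, 36))) = Add(Rational(-448, 135), Rational(1253, 36)) = Rational(17003, 540) ≈ 31.487)
o = 2 (o = Mul(-1, -2) = 2)
Mul(Y, o) = Mul(Rational(17003, 540), 2) = Rational(17003, 270)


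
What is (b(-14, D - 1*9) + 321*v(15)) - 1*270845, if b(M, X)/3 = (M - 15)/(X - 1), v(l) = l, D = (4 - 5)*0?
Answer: -2660213/10 ≈ -2.6602e+5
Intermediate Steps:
D = 0 (D = -1*0 = 0)
b(M, X) = 3*(-15 + M)/(-1 + X) (b(M, X) = 3*((M - 15)/(X - 1)) = 3*((-15 + M)/(-1 + X)) = 3*(-15 + M)/(-1 + X))
(b(-14, D - 1*9) + 321*v(15)) - 1*270845 = (3*(-15 - 14)/(-1 + (0 - 1*9)) + 321*15) - 1*270845 = (3*(-29)/(-1 + (0 - 9)) + 4815) - 270845 = (3*(-29)/(-1 - 9) + 4815) - 270845 = (3*(-29)/(-10) + 4815) - 270845 = (3*(-1/10)*(-29) + 4815) - 270845 = (87/10 + 4815) - 270845 = 48237/10 - 270845 = -2660213/10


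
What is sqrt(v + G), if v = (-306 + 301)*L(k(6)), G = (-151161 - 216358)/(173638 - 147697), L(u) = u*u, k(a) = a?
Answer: I*sqrt(130662196959)/25941 ≈ 13.934*I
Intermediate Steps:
L(u) = u**2
G = -367519/25941 ≈ -14.167
v = -180 (v = (-306 + 301)*6**2 = -5*36 = -180)
sqrt(v + G) = sqrt(-180 - 367519/25941) = sqrt(-5036899/25941) = I*sqrt(130662196959)/25941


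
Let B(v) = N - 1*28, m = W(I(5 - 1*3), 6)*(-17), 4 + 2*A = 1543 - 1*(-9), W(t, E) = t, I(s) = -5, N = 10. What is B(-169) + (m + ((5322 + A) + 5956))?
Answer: 12119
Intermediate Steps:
A = 774 (A = -2 + (1543 - 1*(-9))/2 = -2 + (1543 + 9)/2 = -2 + (1/2)*1552 = -2 + 776 = 774)
m = 85 (m = -5*(-17) = 85)
B(v) = -18 (B(v) = 10 - 1*28 = 10 - 28 = -18)
B(-169) + (m + ((5322 + A) + 5956)) = -18 + (85 + ((5322 + 774) + 5956)) = -18 + (85 + (6096 + 5956)) = -18 + (85 + 12052) = -18 + 12137 = 12119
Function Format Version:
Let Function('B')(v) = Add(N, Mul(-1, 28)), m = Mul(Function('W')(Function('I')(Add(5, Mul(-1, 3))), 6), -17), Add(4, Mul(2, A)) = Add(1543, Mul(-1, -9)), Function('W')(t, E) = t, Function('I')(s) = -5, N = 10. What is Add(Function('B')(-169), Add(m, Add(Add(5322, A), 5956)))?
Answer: 12119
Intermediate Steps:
A = 774 (A = Add(-2, Mul(Rational(1, 2), Add(1543, Mul(-1, -9)))) = Add(-2, Mul(Rational(1, 2), Add(1543, 9))) = Add(-2, Mul(Rational(1, 2), 1552)) = Add(-2, 776) = 774)
m = 85 (m = Mul(-5, -17) = 85)
Function('B')(v) = -18 (Function('B')(v) = Add(10, Mul(-1, 28)) = Add(10, -28) = -18)
Add(Function('B')(-169), Add(m, Add(Add(5322, A), 5956))) = Add(-18, Add(85, Add(Add(5322, 774), 5956))) = Add(-18, Add(85, Add(6096, 5956))) = Add(-18, Add(85, 12052)) = Add(-18, 12137) = 12119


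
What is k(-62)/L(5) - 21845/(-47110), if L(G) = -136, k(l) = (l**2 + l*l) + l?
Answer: -17814497/320348 ≈ -55.610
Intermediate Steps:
k(l) = l + 2*l**2 (k(l) = (l**2 + l**2) + l = 2*l**2 + l = l + 2*l**2)
k(-62)/L(5) - 21845/(-47110) = -62*(1 + 2*(-62))/(-136) - 21845/(-47110) = -62*(1 - 124)*(-1/136) - 21845*(-1/47110) = -62*(-123)*(-1/136) + 4369/9422 = 7626*(-1/136) + 4369/9422 = -3813/68 + 4369/9422 = -17814497/320348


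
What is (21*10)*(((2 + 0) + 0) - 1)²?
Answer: 210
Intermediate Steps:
(21*10)*(((2 + 0) + 0) - 1)² = 210*((2 + 0) - 1)² = 210*(2 - 1)² = 210*1² = 210*1 = 210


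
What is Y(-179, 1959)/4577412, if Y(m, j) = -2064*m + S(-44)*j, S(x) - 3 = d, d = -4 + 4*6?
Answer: 138171/1525804 ≈ 0.090556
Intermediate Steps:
d = 20 (d = -4 + 24 = 20)
S(x) = 23 (S(x) = 3 + 20 = 23)
Y(m, j) = -2064*m + 23*j
Y(-179, 1959)/4577412 = (-2064*(-179) + 23*1959)/4577412 = (369456 + 45057)*(1/4577412) = 414513*(1/4577412) = 138171/1525804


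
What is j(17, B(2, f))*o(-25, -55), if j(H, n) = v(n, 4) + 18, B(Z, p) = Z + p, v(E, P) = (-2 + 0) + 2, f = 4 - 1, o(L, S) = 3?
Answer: 54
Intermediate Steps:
f = 3
v(E, P) = 0 (v(E, P) = -2 + 2 = 0)
j(H, n) = 18 (j(H, n) = 0 + 18 = 18)
j(17, B(2, f))*o(-25, -55) = 18*3 = 54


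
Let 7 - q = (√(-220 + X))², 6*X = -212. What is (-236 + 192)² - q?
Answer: 5021/3 ≈ 1673.7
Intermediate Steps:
X = -106/3 (X = (⅙)*(-212) = -106/3 ≈ -35.333)
q = 787/3 (q = 7 - (√(-220 - 106/3))² = 7 - (√(-766/3))² = 7 - (I*√2298/3)² = 7 - 1*(-766/3) = 7 + 766/3 = 787/3 ≈ 262.33)
(-236 + 192)² - q = (-236 + 192)² - 1*787/3 = (-44)² - 787/3 = 1936 - 787/3 = 5021/3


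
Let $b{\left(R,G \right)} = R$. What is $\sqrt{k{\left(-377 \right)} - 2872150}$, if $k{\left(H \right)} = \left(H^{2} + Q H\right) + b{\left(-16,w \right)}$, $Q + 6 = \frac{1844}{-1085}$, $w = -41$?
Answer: $\frac{i \sqrt{3210450645395}}{1085} \approx 1651.4 i$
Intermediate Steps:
$Q = - \frac{8354}{1085}$ ($Q = -6 + \frac{1844}{-1085} = -6 + 1844 \left(- \frac{1}{1085}\right) = -6 - \frac{1844}{1085} = - \frac{8354}{1085} \approx -7.6995$)
$k{\left(H \right)} = -16 + H^{2} - \frac{8354 H}{1085}$ ($k{\left(H \right)} = \left(H^{2} - \frac{8354 H}{1085}\right) - 16 = -16 + H^{2} - \frac{8354 H}{1085}$)
$\sqrt{k{\left(-377 \right)} - 2872150} = \sqrt{\left(-16 + \left(-377\right)^{2} - - \frac{3149458}{1085}\right) - 2872150} = \sqrt{\left(-16 + 142129 + \frac{3149458}{1085}\right) - 2872150} = \sqrt{\frac{157342063}{1085} - 2872150} = \sqrt{- \frac{2958940687}{1085}} = \frac{i \sqrt{3210450645395}}{1085}$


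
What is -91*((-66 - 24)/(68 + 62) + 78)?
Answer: -7035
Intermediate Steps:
-91*((-66 - 24)/(68 + 62) + 78) = -91*(-90/130 + 78) = -91*(-90*1/130 + 78) = -91*(-9/13 + 78) = -91*1005/13 = -7035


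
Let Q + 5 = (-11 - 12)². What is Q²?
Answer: 274576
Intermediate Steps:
Q = 524 (Q = -5 + (-11 - 12)² = -5 + (-23)² = -5 + 529 = 524)
Q² = 524² = 274576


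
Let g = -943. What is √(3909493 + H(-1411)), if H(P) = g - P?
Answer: √3909961 ≈ 1977.4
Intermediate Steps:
H(P) = -943 - P
√(3909493 + H(-1411)) = √(3909493 + (-943 - 1*(-1411))) = √(3909493 + (-943 + 1411)) = √(3909493 + 468) = √3909961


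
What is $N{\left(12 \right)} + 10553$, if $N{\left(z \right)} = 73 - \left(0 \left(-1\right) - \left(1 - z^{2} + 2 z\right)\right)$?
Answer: $10507$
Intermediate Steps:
$N{\left(z \right)} = 74 - z^{2} + 2 z$ ($N{\left(z \right)} = 73 - \left(0 - \left(1 - z^{2} + 2 z\right)\right) = 73 - \left(-1 + z^{2} - 2 z\right) = 73 + \left(1 - z^{2} + 2 z\right) = 74 - z^{2} + 2 z$)
$N{\left(12 \right)} + 10553 = \left(74 - 12^{2} + 2 \cdot 12\right) + 10553 = \left(74 - 144 + 24\right) + 10553 = -46 + 10553 = 10507$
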